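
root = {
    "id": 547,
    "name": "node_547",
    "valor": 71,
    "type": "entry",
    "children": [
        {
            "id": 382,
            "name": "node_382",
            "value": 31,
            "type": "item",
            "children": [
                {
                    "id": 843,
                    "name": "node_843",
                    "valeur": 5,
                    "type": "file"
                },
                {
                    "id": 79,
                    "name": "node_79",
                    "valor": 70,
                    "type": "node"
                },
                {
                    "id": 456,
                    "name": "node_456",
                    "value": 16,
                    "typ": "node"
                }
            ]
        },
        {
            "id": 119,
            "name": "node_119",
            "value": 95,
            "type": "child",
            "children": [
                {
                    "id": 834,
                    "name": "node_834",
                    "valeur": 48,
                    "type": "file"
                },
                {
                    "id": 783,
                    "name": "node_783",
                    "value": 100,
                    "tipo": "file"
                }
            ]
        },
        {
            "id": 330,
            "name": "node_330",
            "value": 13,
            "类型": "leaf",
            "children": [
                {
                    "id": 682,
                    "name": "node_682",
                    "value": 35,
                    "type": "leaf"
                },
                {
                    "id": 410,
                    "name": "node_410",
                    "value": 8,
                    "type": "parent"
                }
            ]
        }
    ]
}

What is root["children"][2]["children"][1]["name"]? "node_410"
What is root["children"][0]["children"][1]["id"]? 79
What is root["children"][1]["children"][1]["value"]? 100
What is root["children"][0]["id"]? 382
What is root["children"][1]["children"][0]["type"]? "file"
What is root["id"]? 547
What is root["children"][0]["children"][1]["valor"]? 70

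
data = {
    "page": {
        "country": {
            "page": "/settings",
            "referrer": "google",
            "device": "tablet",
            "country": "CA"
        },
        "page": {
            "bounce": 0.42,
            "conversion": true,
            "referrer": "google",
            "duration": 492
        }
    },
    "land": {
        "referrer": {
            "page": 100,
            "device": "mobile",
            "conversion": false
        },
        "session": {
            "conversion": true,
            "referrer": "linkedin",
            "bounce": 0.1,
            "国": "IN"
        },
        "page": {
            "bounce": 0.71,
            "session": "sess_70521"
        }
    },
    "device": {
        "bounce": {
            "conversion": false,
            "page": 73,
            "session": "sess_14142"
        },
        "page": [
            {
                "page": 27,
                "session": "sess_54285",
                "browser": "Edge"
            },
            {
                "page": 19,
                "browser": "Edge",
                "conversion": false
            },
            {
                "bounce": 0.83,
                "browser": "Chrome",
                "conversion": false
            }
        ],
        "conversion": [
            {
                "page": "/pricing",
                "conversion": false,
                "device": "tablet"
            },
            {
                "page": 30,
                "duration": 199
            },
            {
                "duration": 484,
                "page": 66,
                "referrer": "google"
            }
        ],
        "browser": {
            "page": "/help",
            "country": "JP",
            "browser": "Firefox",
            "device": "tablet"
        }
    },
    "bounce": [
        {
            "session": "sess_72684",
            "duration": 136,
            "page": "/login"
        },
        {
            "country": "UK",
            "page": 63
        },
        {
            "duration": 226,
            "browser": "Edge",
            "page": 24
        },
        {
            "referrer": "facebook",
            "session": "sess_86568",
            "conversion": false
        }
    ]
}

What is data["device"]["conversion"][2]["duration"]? 484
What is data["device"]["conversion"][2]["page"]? 66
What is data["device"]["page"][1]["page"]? 19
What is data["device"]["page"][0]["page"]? 27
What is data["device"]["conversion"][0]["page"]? "/pricing"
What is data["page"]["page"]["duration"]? 492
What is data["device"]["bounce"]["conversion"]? False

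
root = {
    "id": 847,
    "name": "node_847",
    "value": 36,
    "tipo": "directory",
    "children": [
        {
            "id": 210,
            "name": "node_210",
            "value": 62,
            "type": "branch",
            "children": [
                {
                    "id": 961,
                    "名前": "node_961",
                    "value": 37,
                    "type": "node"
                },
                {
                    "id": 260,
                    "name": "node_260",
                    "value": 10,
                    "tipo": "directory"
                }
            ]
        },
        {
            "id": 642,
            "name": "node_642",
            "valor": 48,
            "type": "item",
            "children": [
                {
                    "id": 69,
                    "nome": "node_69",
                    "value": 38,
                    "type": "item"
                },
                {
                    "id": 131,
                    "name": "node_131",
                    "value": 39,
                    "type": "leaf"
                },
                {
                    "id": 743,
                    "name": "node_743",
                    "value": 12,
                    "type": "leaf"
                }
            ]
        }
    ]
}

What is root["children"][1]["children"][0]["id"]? 69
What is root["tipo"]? "directory"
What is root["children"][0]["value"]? 62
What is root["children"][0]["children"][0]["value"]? 37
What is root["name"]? "node_847"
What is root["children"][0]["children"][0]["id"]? 961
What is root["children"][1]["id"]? 642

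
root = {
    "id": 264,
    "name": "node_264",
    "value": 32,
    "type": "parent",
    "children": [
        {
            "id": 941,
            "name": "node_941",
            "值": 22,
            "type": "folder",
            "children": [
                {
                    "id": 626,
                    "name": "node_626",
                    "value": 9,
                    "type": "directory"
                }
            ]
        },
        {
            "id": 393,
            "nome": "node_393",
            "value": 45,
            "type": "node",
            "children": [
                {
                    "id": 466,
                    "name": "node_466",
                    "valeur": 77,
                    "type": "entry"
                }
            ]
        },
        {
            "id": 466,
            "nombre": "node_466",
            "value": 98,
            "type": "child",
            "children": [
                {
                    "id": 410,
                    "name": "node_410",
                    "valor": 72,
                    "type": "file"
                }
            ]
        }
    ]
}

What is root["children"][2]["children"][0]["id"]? 410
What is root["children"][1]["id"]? 393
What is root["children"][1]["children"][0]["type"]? "entry"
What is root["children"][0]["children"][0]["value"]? 9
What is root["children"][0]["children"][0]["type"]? "directory"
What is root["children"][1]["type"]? "node"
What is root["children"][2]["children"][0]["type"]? "file"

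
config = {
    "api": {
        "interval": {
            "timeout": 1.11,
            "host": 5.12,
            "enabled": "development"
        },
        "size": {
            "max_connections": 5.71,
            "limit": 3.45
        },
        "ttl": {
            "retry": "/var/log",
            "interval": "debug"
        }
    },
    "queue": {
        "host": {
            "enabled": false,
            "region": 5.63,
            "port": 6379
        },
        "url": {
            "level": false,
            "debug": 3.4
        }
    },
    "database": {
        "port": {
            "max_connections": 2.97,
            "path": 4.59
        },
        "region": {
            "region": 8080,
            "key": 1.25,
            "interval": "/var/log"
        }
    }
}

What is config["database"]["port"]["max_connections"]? 2.97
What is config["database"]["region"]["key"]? 1.25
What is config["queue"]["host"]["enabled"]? False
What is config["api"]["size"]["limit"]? 3.45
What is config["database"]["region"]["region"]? 8080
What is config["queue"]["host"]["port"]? 6379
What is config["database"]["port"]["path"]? 4.59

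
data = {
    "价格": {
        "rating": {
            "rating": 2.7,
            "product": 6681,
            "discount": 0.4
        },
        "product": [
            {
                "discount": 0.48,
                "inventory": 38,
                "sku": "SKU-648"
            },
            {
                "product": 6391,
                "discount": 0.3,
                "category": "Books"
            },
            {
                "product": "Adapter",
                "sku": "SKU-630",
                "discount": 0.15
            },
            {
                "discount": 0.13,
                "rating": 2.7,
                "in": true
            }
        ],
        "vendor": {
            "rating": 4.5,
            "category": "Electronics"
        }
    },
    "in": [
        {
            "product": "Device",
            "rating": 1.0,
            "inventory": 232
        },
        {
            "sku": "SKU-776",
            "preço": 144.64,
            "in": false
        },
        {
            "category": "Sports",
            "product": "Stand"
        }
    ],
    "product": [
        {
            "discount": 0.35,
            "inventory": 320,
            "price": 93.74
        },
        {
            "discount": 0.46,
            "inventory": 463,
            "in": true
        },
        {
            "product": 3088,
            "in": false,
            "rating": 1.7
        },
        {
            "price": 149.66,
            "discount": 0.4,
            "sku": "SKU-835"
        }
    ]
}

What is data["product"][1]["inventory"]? 463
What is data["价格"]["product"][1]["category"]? "Books"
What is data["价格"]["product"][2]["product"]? "Adapter"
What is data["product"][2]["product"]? 3088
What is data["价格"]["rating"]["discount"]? 0.4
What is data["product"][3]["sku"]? "SKU-835"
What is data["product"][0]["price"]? 93.74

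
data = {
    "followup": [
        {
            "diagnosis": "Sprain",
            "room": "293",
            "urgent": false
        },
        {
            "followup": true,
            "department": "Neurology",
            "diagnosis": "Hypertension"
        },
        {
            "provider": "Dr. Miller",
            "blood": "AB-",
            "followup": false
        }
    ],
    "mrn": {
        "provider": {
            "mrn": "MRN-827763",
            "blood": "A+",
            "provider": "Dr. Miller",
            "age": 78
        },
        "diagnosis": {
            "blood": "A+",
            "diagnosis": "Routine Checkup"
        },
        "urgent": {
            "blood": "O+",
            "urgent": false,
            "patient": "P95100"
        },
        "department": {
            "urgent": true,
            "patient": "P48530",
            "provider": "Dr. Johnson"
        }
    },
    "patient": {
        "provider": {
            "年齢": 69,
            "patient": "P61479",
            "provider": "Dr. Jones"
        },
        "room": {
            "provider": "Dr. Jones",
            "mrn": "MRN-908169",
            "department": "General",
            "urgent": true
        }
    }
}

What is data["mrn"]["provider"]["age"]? 78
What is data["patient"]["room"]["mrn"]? "MRN-908169"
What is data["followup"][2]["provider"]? "Dr. Miller"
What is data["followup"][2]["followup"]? False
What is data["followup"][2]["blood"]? "AB-"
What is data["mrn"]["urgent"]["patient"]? "P95100"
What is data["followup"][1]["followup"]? True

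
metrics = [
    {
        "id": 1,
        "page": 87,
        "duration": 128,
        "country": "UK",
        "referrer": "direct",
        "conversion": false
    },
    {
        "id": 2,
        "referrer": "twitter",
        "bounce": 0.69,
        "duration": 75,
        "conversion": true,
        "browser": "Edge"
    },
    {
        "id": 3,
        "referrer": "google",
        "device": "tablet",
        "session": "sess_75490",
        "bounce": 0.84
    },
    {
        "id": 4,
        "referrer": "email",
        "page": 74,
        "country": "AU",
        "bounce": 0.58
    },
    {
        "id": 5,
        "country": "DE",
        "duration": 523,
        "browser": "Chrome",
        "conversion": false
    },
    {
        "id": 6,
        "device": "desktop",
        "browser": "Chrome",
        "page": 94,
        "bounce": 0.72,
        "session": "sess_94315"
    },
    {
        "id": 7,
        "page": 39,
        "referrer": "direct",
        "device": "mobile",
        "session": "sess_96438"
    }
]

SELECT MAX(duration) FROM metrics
523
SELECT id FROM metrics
[1, 2, 3, 4, 5, 6, 7]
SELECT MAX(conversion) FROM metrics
True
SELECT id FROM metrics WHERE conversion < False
[]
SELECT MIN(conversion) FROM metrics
False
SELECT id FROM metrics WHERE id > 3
[4, 5, 6, 7]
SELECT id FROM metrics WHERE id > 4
[5, 6, 7]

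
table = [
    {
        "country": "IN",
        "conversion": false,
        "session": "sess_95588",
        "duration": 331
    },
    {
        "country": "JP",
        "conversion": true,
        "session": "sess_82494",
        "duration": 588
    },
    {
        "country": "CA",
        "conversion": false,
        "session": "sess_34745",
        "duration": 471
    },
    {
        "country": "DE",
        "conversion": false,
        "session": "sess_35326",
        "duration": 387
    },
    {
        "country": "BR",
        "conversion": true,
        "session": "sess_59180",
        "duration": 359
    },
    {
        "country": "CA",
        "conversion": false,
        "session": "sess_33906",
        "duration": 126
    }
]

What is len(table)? 6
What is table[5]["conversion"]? False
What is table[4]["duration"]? 359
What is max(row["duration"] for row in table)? 588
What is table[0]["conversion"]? False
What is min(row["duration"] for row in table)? 126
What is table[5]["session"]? "sess_33906"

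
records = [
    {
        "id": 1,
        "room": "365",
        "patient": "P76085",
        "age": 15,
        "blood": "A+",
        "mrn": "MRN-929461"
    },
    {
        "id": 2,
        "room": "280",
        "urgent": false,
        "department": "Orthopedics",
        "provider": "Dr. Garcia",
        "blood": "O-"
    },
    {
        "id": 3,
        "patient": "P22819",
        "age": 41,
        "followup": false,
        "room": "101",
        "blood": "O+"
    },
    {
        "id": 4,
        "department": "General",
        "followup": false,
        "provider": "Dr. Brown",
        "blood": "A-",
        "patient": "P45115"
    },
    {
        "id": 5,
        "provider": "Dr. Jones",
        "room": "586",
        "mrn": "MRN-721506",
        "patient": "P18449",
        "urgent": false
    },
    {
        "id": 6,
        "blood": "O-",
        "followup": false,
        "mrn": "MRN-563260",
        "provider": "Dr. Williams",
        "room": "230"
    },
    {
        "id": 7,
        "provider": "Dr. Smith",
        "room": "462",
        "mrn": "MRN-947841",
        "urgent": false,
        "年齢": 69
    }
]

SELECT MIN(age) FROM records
15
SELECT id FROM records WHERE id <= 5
[1, 2, 3, 4, 5]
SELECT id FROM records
[1, 2, 3, 4, 5, 6, 7]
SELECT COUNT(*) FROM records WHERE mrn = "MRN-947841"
1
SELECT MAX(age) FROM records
41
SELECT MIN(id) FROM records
1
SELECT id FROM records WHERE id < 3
[1, 2]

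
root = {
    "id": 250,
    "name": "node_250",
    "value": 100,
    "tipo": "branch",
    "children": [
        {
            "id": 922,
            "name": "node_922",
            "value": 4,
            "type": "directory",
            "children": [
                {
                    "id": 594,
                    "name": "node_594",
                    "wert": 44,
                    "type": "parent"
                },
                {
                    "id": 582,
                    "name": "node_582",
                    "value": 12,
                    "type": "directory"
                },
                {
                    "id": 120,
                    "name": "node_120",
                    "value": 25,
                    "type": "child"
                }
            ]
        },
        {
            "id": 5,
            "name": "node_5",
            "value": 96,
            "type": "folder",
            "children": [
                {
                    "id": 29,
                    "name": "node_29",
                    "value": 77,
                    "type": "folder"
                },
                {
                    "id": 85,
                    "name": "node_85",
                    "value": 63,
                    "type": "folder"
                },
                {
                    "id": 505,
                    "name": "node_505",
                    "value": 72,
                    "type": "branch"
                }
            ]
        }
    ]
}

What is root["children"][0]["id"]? 922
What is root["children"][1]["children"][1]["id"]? 85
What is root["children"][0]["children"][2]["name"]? "node_120"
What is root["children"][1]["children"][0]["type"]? "folder"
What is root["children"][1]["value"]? 96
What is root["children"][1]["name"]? "node_5"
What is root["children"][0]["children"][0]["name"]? "node_594"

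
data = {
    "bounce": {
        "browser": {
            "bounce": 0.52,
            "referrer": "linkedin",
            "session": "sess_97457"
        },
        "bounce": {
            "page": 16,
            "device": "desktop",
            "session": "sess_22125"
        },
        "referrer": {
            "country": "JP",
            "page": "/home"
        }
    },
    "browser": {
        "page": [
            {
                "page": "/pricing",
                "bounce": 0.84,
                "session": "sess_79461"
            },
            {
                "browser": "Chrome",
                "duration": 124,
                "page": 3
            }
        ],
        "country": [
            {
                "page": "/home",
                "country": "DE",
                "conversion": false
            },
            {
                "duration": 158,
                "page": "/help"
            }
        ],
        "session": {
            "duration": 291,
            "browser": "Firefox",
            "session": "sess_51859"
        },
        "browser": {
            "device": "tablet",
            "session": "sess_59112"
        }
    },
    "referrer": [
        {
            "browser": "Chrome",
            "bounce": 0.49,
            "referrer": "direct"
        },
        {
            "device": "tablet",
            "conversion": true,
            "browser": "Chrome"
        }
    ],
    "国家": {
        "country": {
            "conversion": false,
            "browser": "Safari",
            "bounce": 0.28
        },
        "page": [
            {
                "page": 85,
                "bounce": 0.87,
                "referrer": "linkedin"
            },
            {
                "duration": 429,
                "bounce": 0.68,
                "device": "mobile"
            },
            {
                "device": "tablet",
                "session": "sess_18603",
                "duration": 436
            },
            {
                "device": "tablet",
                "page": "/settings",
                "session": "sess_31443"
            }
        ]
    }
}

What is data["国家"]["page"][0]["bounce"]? 0.87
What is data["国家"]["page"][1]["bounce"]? 0.68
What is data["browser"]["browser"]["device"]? "tablet"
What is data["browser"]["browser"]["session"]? "sess_59112"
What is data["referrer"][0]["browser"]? "Chrome"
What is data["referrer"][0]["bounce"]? 0.49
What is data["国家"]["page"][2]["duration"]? 436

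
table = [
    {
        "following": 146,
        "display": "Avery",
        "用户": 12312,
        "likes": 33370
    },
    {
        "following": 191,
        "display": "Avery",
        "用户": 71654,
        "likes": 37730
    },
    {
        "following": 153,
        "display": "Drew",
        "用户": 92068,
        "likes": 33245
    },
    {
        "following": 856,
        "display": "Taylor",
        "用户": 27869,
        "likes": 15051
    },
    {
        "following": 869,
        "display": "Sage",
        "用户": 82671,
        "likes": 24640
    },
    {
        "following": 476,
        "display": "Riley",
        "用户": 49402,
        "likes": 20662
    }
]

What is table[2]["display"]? "Drew"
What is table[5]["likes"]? 20662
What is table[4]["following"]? 869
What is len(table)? 6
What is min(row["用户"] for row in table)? 12312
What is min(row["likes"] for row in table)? 15051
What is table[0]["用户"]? 12312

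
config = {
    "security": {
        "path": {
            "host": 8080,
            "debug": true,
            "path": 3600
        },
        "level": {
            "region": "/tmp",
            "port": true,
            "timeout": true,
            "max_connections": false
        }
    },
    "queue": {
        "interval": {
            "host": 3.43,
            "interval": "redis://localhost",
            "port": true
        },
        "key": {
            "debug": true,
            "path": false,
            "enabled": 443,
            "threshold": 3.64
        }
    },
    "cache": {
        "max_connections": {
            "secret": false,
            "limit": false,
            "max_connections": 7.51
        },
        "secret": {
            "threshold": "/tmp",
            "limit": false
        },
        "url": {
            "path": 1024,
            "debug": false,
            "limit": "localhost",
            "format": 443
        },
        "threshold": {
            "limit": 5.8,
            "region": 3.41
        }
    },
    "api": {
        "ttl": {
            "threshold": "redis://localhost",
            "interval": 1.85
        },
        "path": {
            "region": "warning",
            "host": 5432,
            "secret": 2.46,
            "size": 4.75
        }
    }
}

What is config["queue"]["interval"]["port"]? True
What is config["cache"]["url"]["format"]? 443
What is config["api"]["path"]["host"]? 5432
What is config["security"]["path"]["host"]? 8080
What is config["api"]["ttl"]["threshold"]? "redis://localhost"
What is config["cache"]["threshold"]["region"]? 3.41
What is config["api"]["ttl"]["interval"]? 1.85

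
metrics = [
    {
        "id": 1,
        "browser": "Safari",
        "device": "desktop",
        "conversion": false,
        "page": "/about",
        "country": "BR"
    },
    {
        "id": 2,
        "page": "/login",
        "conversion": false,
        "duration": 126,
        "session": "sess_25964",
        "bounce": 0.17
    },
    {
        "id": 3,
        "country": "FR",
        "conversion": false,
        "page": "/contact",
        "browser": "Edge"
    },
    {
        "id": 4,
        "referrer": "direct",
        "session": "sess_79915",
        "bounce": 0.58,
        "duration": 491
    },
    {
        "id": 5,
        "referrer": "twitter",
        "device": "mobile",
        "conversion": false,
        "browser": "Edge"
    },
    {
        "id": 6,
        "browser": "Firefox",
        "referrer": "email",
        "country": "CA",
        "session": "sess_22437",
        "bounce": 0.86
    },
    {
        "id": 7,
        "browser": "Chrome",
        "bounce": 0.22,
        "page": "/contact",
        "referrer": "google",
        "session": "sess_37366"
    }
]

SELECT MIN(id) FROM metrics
1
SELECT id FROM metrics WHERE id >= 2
[2, 3, 4, 5, 6, 7]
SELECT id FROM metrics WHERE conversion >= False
[1, 2, 3, 5]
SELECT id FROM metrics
[1, 2, 3, 4, 5, 6, 7]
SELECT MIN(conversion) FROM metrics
False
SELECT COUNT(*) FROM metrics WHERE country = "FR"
1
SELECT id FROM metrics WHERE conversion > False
[]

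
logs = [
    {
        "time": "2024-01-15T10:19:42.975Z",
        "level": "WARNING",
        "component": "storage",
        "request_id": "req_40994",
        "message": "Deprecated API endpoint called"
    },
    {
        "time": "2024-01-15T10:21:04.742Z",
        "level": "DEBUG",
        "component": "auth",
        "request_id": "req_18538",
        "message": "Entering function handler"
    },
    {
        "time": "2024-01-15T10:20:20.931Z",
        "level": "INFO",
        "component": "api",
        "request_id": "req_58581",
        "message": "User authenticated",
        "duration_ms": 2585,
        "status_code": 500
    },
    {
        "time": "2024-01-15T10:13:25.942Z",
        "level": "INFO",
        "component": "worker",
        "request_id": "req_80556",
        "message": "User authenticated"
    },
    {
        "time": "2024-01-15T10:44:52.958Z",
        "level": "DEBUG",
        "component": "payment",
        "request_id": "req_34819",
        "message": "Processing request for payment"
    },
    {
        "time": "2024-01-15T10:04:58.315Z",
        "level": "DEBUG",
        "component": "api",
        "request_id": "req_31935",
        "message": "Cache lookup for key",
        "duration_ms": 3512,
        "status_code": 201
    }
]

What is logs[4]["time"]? "2024-01-15T10:44:52.958Z"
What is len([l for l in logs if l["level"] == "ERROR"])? 0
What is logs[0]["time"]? "2024-01-15T10:19:42.975Z"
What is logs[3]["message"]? "User authenticated"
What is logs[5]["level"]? "DEBUG"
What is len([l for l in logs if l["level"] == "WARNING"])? 1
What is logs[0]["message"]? "Deprecated API endpoint called"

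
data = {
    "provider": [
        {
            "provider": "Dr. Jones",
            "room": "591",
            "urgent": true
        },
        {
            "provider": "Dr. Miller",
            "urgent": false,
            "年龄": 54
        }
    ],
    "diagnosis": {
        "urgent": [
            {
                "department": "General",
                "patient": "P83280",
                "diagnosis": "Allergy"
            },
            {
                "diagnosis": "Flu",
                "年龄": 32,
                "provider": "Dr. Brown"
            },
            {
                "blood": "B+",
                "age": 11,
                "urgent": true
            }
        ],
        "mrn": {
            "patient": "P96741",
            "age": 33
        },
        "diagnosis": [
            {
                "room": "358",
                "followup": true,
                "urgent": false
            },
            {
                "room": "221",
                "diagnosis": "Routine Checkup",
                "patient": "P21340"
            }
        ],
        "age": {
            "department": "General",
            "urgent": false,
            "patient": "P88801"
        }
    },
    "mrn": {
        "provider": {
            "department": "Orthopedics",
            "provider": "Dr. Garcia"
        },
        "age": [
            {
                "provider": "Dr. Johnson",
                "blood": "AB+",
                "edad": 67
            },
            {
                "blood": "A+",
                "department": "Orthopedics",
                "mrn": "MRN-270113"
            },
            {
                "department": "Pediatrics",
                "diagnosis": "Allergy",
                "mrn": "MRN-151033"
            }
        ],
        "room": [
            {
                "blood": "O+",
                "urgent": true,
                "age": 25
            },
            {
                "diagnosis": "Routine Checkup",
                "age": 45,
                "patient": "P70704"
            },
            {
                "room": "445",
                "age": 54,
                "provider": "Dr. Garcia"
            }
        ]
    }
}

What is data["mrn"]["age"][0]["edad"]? 67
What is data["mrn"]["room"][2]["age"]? 54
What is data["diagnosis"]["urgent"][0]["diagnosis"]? "Allergy"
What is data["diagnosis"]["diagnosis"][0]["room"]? "358"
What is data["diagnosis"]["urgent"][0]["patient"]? "P83280"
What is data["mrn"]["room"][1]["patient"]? "P70704"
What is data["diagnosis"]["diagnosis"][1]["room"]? "221"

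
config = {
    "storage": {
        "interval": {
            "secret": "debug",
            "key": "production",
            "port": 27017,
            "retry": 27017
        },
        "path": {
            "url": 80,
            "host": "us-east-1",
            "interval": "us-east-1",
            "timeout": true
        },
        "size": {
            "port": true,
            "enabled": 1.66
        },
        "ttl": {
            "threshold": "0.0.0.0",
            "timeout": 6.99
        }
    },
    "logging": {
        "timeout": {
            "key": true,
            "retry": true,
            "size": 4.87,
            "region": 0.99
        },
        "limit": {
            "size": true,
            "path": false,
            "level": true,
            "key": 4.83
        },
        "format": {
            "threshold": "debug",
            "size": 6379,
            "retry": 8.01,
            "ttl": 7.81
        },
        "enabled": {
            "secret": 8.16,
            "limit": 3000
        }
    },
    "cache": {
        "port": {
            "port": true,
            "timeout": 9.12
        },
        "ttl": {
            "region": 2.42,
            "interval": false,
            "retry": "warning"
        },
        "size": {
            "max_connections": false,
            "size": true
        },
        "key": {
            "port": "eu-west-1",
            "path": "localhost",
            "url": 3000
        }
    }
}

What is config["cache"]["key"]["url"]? 3000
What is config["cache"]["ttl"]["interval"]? False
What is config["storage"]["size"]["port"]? True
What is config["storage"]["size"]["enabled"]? 1.66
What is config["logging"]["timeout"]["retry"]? True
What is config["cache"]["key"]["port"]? "eu-west-1"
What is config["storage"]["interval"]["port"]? 27017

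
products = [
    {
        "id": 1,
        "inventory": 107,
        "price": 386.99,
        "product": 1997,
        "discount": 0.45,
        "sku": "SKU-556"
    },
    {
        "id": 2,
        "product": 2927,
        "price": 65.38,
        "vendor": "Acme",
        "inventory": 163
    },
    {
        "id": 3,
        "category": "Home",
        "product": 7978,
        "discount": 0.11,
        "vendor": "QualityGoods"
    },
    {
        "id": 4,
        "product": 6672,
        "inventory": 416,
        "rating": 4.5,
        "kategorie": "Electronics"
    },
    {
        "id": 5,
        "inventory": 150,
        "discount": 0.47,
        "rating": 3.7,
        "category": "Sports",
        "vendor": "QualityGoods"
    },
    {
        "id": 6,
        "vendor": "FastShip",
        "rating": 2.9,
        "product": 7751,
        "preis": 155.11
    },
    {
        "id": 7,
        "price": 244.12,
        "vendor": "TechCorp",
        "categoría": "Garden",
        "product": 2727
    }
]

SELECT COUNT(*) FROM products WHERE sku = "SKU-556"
1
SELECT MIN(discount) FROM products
0.11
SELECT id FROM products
[1, 2, 3, 4, 5, 6, 7]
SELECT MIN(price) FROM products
65.38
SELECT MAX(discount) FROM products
0.47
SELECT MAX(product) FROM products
7978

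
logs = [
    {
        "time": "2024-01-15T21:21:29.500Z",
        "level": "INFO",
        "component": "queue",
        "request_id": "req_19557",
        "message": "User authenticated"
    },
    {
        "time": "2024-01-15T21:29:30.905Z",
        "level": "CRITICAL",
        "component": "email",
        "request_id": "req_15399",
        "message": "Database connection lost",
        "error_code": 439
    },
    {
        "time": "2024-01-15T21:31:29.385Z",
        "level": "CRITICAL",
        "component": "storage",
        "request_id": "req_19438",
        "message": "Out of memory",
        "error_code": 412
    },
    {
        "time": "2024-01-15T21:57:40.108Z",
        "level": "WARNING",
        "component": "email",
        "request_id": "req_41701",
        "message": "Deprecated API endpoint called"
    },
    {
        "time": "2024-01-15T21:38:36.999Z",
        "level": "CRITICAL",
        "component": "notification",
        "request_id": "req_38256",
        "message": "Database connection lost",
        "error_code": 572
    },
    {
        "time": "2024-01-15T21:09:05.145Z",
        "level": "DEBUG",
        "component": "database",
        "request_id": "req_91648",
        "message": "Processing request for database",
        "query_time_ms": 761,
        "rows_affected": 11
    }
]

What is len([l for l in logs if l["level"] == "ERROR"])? 0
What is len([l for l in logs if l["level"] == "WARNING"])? 1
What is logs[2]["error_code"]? 412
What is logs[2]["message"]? "Out of memory"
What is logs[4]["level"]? "CRITICAL"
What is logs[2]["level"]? "CRITICAL"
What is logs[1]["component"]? "email"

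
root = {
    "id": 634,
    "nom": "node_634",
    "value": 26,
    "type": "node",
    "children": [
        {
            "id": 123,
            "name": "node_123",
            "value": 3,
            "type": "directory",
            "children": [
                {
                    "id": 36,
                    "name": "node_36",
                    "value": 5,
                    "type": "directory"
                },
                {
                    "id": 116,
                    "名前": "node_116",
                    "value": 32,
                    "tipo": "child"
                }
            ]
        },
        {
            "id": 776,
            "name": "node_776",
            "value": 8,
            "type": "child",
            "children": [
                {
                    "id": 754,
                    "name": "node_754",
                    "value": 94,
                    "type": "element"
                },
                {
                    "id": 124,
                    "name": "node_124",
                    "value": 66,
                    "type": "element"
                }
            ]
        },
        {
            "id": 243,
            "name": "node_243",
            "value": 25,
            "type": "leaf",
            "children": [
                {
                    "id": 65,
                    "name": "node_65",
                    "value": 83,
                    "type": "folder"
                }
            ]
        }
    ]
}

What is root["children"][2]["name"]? "node_243"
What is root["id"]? 634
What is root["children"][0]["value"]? 3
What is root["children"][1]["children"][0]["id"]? 754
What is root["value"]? 26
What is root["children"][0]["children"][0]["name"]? "node_36"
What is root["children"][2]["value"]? 25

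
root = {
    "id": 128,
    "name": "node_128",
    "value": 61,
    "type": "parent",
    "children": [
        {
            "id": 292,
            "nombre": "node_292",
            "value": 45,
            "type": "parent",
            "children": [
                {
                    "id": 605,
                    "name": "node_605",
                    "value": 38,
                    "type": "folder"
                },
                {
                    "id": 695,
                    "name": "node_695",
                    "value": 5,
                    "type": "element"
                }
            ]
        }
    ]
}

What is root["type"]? "parent"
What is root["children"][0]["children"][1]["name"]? "node_695"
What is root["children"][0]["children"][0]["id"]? 605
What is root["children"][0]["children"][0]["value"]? 38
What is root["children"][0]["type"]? "parent"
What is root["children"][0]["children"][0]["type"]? "folder"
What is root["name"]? "node_128"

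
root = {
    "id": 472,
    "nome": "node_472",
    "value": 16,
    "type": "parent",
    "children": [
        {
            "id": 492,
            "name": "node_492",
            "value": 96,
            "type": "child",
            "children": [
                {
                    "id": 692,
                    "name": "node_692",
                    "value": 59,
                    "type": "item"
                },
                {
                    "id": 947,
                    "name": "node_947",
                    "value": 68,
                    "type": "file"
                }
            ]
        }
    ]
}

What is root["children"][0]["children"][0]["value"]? 59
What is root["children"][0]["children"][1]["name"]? "node_947"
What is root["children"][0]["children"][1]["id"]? 947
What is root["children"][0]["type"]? "child"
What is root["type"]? "parent"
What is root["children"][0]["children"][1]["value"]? 68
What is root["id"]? 472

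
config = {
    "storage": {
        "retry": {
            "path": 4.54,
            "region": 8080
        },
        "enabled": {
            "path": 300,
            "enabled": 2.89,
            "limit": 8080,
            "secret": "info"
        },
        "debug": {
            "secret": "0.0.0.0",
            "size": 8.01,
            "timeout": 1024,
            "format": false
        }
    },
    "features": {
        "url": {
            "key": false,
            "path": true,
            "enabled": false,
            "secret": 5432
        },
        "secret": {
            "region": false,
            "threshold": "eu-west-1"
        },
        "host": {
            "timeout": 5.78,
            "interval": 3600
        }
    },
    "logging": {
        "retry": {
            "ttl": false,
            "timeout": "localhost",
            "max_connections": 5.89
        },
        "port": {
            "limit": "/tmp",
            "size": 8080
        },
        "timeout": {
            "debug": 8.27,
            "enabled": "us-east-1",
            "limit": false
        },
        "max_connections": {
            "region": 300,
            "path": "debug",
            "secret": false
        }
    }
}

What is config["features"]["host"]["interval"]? 3600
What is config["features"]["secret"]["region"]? False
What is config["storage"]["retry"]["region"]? 8080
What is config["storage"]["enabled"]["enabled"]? 2.89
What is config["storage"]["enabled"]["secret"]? "info"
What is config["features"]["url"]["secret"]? 5432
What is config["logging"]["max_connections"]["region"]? 300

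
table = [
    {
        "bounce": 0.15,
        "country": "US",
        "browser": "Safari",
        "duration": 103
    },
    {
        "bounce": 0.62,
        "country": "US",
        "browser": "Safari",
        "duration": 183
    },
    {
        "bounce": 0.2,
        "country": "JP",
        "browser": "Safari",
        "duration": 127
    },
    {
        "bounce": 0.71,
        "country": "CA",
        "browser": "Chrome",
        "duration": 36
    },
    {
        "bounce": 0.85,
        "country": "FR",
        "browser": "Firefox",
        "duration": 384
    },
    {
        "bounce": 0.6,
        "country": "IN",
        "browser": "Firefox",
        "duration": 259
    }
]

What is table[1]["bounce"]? 0.62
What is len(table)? 6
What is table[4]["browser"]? "Firefox"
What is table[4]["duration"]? 384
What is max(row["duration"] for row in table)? 384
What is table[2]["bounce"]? 0.2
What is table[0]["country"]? "US"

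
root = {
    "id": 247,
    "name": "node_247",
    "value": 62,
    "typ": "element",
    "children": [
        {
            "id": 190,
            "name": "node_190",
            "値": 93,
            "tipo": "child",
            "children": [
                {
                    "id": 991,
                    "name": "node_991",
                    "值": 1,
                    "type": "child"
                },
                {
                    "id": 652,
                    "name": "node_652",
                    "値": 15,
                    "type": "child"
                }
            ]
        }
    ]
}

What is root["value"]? 62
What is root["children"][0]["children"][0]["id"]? 991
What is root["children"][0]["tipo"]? "child"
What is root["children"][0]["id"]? 190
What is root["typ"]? "element"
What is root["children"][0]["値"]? 93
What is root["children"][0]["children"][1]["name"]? "node_652"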